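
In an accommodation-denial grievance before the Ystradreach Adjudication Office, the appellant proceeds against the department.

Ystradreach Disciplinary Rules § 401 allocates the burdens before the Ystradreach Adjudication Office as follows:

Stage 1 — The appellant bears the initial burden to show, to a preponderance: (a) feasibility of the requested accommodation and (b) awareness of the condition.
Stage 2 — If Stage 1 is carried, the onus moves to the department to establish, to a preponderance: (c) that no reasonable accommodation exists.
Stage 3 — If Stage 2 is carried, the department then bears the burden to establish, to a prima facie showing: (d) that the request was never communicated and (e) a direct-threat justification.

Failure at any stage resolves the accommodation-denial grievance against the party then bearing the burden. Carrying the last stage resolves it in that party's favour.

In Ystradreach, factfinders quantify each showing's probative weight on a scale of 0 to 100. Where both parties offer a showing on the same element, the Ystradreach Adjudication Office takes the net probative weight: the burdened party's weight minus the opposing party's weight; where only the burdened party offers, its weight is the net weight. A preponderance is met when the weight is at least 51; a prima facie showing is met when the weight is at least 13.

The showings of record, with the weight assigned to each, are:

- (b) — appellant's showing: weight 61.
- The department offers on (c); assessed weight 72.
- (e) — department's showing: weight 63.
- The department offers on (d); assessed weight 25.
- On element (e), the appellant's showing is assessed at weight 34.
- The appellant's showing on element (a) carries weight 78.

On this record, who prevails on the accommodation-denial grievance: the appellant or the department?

department

At Stage 1 the appellant must meet a preponderance (weight is at least 51): on (a) the weight is 78, ≥ 51, so (a) meets the standard; on (b) the weight is 61, ≥ 51, so (b) meets the standard.
  All elements met. The burden passes to the department.
At Stage 2 the department must meet a preponderance (weight is at least 51): on (c) the weight is 72, ≥ 51, so (c) meets the standard.
  All elements met. The department retains the burden for Stage 3.
At Stage 3 the department must meet a prima facie showing (weight is at least 13): on (d) the weight is 25, ≥ 13, so (d) meets the standard; on (e) the weight is 63 less the opposing 34 gives net 29, ≥ 13, so (e) meets the standard.
  The department carries the last stage.
Every stage carried; the department prevails.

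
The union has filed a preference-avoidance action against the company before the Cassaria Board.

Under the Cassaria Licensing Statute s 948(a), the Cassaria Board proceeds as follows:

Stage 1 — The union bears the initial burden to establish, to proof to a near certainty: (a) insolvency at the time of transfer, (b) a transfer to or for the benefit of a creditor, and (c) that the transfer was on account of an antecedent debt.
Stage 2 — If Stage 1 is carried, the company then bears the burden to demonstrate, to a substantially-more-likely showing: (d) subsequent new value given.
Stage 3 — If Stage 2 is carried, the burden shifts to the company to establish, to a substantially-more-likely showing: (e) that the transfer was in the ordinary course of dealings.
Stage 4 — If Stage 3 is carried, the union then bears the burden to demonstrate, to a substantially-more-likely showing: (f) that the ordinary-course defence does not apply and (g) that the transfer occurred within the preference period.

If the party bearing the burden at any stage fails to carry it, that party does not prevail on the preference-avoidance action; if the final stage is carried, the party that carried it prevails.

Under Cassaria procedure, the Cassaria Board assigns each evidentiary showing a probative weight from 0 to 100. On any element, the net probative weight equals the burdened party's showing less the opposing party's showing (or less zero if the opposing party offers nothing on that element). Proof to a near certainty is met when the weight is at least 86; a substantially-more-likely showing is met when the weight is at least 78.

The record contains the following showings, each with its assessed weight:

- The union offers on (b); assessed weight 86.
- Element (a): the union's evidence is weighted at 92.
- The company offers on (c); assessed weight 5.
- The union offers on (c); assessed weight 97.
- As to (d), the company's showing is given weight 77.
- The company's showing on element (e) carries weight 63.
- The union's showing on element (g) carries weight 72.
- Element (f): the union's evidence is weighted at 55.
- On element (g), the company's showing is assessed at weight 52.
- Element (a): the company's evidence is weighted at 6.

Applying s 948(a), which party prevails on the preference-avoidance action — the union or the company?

union

Stage 1 (union, proof to a near certainty, weight is at least 86): (a) net 92−6=86 ≥ 86 — meets; (b) 86 ≥ 86 — meets; (c) net 97−5=92 ≥ 86 — meets.
  The union carries Stage 1; the company now bears the burden.
Stage 2 (company, a substantially-more-likely showing, weight is at least 78): (d) 77 < 78 — fails.
  Not every element is met, so the company fails to carry Stage 2.
The union prevails.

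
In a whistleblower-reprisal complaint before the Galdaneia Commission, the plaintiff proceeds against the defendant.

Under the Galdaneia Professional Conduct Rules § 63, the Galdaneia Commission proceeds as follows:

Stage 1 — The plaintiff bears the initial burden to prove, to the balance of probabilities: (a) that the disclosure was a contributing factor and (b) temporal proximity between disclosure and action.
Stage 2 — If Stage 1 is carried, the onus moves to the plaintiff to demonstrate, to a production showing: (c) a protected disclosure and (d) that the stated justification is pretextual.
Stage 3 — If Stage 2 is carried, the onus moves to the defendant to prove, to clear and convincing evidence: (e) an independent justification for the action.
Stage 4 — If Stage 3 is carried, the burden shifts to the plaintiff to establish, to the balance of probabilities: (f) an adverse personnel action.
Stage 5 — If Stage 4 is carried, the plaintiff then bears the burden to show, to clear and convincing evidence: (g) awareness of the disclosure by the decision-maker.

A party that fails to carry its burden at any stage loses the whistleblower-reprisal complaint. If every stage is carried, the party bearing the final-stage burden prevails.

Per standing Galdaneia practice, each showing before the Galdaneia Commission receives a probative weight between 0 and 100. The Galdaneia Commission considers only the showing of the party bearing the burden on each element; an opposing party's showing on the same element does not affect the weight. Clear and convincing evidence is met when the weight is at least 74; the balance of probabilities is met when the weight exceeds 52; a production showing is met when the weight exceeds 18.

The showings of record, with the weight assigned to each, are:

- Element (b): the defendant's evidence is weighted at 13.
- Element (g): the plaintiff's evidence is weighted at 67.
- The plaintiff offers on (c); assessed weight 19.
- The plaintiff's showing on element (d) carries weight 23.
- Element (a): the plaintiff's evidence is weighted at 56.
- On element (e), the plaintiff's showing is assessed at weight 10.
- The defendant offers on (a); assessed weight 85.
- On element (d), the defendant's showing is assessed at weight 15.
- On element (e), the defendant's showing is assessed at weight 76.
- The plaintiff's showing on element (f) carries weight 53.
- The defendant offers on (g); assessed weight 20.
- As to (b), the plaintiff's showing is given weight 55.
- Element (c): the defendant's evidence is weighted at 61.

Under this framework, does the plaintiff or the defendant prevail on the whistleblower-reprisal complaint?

defendant

Stage 1 — burden on plaintiff; standard: the balance of probabilities (weight exceeds 52).
    (a): 56 (defendant's 85 disregarded) > 52 [met]
    (b): 55 (defendant's 13 disregarded) > 52 [met]
  All elements met. The plaintiff retains the burden for Stage 2.
Stage 2 — burden on plaintiff; standard: a production showing (weight exceeds 18).
    (c): 19 (defendant's 61 disregarded) > 18 [met]
    (d): 23 (defendant's 15 disregarded) > 18 [met]
  The plaintiff carries Stage 2; the defendant now bears the burden.
Stage 3 — burden on defendant; standard: clear and convincing evidence (weight is at least 74).
    (e): 76 (plaintiff's 10 disregarded) ≥ 74 [met]
  Stage 3 is satisfied; the onus moves to the plaintiff.
Stage 4 — burden on plaintiff; standard: the balance of probabilities (weight exceeds 52).
    (f): 53 > 52 [met]
  All elements met. The plaintiff retains the burden for Stage 5.
Stage 5 — burden on plaintiff; standard: clear and convincing evidence (weight is at least 74).
    (g): 67 (defendant's 20 disregarded) < 74 [not met]
  The plaintiff does not carry Stage 5.
The analysis ends at Stage 5; the defendant prevails.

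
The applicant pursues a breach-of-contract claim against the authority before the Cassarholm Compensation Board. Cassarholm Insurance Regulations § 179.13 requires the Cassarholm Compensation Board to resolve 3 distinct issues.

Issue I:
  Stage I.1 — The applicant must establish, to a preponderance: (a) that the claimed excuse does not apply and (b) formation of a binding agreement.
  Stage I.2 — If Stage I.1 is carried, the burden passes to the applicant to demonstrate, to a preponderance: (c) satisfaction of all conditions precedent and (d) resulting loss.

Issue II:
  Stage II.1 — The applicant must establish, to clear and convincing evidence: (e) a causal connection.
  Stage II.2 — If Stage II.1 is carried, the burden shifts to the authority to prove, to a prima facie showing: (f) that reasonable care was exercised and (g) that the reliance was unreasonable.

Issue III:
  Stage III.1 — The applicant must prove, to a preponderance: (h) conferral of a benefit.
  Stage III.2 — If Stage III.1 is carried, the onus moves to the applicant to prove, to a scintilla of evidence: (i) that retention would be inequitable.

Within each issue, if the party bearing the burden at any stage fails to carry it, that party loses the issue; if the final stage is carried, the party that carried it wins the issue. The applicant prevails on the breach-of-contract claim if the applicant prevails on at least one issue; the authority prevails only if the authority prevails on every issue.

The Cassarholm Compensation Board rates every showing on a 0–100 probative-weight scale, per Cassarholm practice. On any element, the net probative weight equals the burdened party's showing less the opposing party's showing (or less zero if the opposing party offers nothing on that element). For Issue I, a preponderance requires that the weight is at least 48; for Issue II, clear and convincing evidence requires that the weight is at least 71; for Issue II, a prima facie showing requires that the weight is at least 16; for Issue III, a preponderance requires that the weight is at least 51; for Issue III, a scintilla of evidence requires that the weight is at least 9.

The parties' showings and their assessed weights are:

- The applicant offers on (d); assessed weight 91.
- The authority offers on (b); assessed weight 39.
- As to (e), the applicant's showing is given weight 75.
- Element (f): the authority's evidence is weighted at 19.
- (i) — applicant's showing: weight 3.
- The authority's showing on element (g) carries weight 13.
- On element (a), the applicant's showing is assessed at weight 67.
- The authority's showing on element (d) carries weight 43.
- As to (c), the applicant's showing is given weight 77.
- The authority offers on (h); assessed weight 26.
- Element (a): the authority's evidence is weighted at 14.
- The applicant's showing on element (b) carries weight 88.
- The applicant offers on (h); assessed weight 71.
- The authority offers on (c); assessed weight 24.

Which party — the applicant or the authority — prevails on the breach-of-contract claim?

— Issue I —
Stage I.1 (applicant, a preponderance, weight is at least 48): (a) net 67−14=53 ≥ 48 — meets; (b) net 88−39=49 ≥ 48 — meets.
  All elements met. The applicant retains the burden for Stage I.2.
Stage I.2 (applicant, a preponderance, weight is at least 48): (c) net 77−24=53 ≥ 48 — meets; (d) net 91−43=48 ≥ 48 — meets.
  Stage I.2 carried; the final stage is satisfied.
Every stage carried; the applicant prevails on this issue.
— Issue II —
Stage II.1 (applicant, clear and convincing evidence, weight is at least 71): (e) 75 ≥ 71 — meets.
  The applicant carries Stage II.1; the authority now bears the burden.
Stage II.2 (authority, a prima facie showing, weight is at least 16): (f) 19 ≥ 16 — meets; (g) 13 < 16 — fails.
  The authority does not carry Stage II.2.
The applicant prevails on this issue.
— Issue III —
Stage III.1 — burden on applicant; standard: a preponderance (weight is at least 51).
    (h): 71 − 26 = 45 < 51 [not met]
  Stage III.1 not carried; the applicant fails its burden.
The analysis ends at Stage III.1; the authority prevails on this issue.
Per-issue: Issue I → applicant; Issue II → applicant; Issue III → authority. The applicant must prevail on at least one issue; overall, the applicant prevails.

applicant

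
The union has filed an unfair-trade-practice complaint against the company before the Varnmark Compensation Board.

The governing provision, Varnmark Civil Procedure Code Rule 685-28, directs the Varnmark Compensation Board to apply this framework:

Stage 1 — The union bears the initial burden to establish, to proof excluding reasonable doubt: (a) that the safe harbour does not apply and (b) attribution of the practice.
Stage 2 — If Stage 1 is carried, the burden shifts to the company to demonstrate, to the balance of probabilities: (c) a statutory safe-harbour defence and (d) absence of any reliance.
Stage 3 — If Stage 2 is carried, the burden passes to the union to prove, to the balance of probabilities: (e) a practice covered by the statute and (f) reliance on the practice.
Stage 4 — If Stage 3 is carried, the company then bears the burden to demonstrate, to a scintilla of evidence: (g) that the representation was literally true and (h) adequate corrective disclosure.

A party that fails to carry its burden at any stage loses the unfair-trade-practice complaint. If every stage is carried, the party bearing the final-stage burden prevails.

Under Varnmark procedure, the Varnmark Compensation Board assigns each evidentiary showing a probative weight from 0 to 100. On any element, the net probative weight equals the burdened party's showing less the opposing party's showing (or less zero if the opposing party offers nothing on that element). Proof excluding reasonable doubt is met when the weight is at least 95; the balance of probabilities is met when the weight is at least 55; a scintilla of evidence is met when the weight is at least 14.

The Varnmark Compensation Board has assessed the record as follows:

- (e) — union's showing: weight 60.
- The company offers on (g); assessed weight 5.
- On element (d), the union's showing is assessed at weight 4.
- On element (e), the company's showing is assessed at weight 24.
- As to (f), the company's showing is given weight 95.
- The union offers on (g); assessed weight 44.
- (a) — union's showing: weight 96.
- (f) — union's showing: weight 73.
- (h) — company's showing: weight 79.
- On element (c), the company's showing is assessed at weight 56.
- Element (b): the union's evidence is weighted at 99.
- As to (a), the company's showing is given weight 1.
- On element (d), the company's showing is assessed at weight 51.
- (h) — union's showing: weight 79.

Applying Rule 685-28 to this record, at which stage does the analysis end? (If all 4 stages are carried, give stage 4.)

stage 2

Stage 1 (union, proof excluding reasonable doubt, weight is at least 95): (a) net 96−1=95 ≥ 95 — meets; (b) 99 ≥ 95 — meets.
  The union carries Stage 1; the company now bears the burden.
Stage 2 (company, the balance of probabilities, weight is at least 55): (c) 56 ≥ 55 — meets; (d) net 51−4=47 < 55 — fails.
  The company does not carry Stage 2.
The analysis ends at Stage 2; the union prevails.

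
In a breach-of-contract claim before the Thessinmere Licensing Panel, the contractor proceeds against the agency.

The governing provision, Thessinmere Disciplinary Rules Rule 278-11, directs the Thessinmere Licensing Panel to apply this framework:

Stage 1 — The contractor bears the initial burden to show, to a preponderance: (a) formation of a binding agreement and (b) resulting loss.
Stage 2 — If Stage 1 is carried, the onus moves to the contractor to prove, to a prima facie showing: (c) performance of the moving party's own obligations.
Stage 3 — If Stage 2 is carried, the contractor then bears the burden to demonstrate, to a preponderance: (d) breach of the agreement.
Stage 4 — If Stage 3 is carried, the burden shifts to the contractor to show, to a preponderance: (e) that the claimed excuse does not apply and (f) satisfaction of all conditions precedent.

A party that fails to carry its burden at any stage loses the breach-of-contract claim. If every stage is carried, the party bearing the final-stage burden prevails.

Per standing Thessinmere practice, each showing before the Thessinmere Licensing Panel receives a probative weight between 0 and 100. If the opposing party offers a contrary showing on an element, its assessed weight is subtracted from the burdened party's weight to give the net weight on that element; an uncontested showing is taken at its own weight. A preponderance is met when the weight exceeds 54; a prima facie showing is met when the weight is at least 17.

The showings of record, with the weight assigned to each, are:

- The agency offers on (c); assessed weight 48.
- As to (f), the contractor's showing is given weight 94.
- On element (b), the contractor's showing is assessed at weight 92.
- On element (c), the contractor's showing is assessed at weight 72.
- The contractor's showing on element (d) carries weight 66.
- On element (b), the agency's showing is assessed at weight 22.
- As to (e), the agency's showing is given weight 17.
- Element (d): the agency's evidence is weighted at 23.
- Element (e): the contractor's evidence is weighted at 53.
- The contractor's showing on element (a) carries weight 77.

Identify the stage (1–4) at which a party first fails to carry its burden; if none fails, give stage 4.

At Stage 1 the contractor must meet a preponderance (weight exceeds 54): on (a) the weight is 77, which does exceed 54, so (a) meets the standard; on (b) the weight is 92 less the opposing 22 gives net 70, > 54, so (b) meets the standard.
  Stage 1 carried; the burden remains with the contractor.
At Stage 2 the contractor must meet a prima facie showing (weight is at least 17): on (c) the weight is 72 less the opposing 48 gives net 24, ≥ 17, so (c) meets the standard.
  Stage 2 carried; the burden remains with the contractor.
At Stage 3 the contractor must meet a preponderance (weight exceeds 54): on (d) the weight is 66 less the opposing 23 gives net 43, ≤ 54, so (d) does not meet the standard.
  Stage 3 not carried; the contractor fails its burden.
The analysis ends at Stage 3; the agency prevails.

stage 3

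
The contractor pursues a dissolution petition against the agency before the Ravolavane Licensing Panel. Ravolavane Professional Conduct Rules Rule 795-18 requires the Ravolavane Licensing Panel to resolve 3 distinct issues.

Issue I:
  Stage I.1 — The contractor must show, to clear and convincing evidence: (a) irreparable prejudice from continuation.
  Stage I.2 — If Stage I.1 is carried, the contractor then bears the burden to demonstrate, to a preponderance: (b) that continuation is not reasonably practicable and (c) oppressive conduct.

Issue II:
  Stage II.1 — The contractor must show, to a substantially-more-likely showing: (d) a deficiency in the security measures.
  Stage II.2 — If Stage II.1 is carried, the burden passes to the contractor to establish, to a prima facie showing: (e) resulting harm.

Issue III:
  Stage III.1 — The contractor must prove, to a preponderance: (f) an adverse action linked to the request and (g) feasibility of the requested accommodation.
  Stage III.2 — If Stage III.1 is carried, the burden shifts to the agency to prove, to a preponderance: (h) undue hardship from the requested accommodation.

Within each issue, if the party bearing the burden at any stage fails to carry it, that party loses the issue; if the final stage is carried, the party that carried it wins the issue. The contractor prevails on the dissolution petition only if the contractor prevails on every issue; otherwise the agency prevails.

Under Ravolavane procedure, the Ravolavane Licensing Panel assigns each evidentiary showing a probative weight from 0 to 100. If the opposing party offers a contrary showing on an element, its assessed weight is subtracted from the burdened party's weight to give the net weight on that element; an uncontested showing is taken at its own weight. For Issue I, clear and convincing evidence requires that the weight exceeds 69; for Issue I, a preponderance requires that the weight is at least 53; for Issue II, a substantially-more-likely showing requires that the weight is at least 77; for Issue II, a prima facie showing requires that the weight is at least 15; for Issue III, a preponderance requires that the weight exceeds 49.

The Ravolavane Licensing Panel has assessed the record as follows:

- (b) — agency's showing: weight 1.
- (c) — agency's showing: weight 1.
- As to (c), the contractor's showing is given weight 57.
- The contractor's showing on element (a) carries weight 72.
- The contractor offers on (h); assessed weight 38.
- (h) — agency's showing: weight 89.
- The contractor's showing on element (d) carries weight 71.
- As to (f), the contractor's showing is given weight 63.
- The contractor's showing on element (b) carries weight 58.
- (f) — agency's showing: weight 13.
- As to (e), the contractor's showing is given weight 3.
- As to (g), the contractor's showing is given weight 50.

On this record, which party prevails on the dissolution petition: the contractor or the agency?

agency

— Issue I —
Stage I.1 — burden on contractor; standard: clear and convincing evidence (weight exceeds 69).
    (a): 72 > 69 [met]
  Stage I.1 is satisfied; the contractor continues to bear the burden.
Stage I.2 — burden on contractor; standard: a preponderance (weight is at least 53).
    (b): 58 − 1 = 57 ≥ 53 [met]
    (c): 57 − 1 = 56 ≥ 53 [met]
  The contractor carries the last stage.
All stages carried — the contractor prevails on this issue.
— Issue II —
Stage II.1 — burden on contractor; standard: a substantially-more-likely showing (weight is at least 77).
    (d): 71 < 77 [not met]
  Stage II.1 not carried; the contractor fails its burden.
The analysis ends at Stage II.1; the agency prevails on this issue.
— Issue III —
At Stage III.1 the contractor must meet a preponderance (weight exceeds 49): on (f) the weight is 63 less the opposing 13 gives net 50, > 49, so (f) meets the standard; on (g) the weight is 50, > 49, so (g) meets the standard.
  Stage III.1 carried; the burden shifts to the agency.
At Stage III.2 the agency must meet a preponderance (weight exceeds 49): on (h) the weight is 89 less the opposing 38 gives net 51, which does exceed 49, so (h) meets the standard.
  Stage III.2 carried; the final stage is satisfied.
All stages carried — the agency prevails on this issue.
Per-issue: Issue I → contractor; Issue II → agency; Issue III → agency. The contractor must prevail on every issue; overall, the agency prevails.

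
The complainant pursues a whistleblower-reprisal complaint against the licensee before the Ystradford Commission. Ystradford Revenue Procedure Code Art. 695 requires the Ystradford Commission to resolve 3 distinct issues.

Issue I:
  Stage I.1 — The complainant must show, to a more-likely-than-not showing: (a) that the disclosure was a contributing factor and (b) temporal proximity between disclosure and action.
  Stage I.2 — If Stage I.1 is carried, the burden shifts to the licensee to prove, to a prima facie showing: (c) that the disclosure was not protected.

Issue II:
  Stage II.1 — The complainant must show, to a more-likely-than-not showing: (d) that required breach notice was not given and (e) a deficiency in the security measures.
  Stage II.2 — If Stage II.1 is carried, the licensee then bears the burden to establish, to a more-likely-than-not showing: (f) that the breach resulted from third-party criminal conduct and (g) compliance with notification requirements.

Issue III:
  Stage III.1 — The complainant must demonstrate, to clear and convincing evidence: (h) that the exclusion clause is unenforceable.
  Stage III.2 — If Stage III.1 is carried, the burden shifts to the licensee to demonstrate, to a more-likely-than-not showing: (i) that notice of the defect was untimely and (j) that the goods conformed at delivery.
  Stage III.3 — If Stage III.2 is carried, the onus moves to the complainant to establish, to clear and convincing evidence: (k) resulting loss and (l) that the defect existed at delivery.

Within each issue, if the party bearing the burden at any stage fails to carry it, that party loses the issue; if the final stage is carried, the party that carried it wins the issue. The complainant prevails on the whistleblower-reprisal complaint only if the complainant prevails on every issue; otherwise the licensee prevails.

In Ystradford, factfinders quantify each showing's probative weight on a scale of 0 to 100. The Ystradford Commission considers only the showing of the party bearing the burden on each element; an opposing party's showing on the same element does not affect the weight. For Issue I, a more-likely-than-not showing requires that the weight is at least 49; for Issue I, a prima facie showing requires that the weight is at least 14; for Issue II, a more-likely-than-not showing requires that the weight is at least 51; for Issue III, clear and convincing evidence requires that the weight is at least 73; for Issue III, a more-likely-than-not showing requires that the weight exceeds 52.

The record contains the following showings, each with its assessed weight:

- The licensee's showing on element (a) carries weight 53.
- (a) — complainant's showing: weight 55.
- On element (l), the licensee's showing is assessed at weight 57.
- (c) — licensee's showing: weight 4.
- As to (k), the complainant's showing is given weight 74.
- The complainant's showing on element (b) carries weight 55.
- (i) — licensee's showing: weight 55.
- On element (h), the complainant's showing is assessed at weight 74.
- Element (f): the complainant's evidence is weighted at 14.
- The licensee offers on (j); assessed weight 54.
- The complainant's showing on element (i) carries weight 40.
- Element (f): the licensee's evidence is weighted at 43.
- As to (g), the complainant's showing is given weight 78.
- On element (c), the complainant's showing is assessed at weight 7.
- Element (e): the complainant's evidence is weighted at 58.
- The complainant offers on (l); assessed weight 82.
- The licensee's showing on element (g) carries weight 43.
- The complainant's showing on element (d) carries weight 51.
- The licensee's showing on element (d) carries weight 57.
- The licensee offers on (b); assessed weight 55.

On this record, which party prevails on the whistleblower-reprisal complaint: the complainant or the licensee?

complainant

— Issue I —
Stage I.1 — burden on complainant; standard: a more-likely-than-not showing (weight is at least 49).
    (a): 55 (licensee's 53 disregarded) ≥ 49 [met]
    (b): 55 (licensee's 55 disregarded) ≥ 49 [met]
  The complainant carries Stage I.1; the licensee now bears the burden.
Stage I.2 — burden on licensee; standard: a prima facie showing (weight is at least 14).
    (c): 4 (complainant's 7 disregarded) < 14 [not met]
  The licensee does not carry Stage I.2.
The complainant prevails on this issue.
— Issue II —
At Stage II.1 the complainant must meet a more-likely-than-not showing (weight is at least 51): on (d) the weight is 51 (the licensee's 57 is given no effect), which does reach 51, so (d) meets the standard; on (e) the weight is 58, ≥ 51, so (e) meets the standard.
  The complainant carries Stage II.1; the licensee now bears the burden.
At Stage II.2 the licensee must meet a more-likely-than-not showing (weight is at least 51): on (f) the weight is 43 (the complainant's 14 is given no effect), which does not reach 51, so (f) does not meet the standard; on (g) the weight is 43 (the complainant's 78 is given no effect), which does not reach 51, so (g) does not meet the standard.
  The licensee does not carry Stage II.2.
The analysis ends at Stage II.2; the complainant prevails on this issue.
— Issue III —
Stage III.1 — burden on complainant; standard: clear and convincing evidence (weight is at least 73).
    (h): 74 ≥ 73 [met]
  The complainant carries Stage III.1; the licensee now bears the burden.
Stage III.2 — burden on licensee; standard: a more-likely-than-not showing (weight exceeds 52).
    (i): 55 (complainant's 40 disregarded) > 52 [met]
    (j): 54 > 52 [met]
  The licensee carries Stage III.2; the complainant now bears the burden.
Stage III.3 — burden on complainant; standard: clear and convincing evidence (weight is at least 73).
    (k): 74 ≥ 73 [met]
    (l): 82 (licensee's 57 disregarded) ≥ 73 [met]
  The complainant carries the last stage.
All stages carried — the complainant prevails on this issue.
Per-issue: Issue I → complainant; Issue II → complainant; Issue III → complainant. The complainant must prevail on every issue; overall, the complainant prevails.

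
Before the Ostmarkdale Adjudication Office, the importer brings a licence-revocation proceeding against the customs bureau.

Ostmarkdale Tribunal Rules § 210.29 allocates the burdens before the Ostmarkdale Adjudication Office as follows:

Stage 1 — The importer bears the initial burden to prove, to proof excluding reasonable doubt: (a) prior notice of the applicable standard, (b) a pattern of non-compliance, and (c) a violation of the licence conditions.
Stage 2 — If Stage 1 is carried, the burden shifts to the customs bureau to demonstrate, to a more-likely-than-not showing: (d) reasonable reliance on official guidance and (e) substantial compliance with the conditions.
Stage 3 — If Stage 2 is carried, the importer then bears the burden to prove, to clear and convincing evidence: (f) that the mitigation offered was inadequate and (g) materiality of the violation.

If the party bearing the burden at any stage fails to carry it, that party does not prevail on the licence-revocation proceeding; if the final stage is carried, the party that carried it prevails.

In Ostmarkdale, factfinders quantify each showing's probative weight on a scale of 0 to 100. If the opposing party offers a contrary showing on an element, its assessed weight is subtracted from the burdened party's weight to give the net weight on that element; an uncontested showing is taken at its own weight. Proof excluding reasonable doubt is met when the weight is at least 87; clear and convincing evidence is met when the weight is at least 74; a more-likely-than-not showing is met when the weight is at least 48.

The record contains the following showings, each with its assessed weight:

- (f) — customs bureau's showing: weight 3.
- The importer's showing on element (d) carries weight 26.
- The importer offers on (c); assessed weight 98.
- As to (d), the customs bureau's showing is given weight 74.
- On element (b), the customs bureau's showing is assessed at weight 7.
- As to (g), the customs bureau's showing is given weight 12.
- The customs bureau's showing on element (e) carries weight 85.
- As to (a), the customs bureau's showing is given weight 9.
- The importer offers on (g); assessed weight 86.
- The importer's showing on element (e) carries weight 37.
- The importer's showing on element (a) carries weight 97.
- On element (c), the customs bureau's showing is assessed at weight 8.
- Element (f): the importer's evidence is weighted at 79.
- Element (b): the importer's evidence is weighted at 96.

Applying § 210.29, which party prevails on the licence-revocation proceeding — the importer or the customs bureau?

importer

Stage 1 — burden on importer; standard: proof excluding reasonable doubt (weight is at least 87).
    (a): 97 − 9 = 88 ≥ 87 [met]
    (b): 96 − 7 = 89 ≥ 87 [met]
    (c): 98 − 8 = 90 ≥ 87 [met]
  The importer carries Stage 1; the customs bureau now bears the burden.
Stage 2 — burden on customs bureau; standard: a more-likely-than-not showing (weight is at least 48).
    (d): 74 − 26 = 48 ≥ 48 [met]
    (e): 85 − 37 = 48 ≥ 48 [met]
  Stage 2 is satisfied; the onus moves to the importer.
Stage 3 — burden on importer; standard: clear and convincing evidence (weight is at least 74).
    (f): 79 − 3 = 76 ≥ 74 [met]
    (g): 86 − 12 = 74 ≥ 74 [met]
  Stage 3 carried; the final stage is satisfied.
All stages carried — the importer prevails.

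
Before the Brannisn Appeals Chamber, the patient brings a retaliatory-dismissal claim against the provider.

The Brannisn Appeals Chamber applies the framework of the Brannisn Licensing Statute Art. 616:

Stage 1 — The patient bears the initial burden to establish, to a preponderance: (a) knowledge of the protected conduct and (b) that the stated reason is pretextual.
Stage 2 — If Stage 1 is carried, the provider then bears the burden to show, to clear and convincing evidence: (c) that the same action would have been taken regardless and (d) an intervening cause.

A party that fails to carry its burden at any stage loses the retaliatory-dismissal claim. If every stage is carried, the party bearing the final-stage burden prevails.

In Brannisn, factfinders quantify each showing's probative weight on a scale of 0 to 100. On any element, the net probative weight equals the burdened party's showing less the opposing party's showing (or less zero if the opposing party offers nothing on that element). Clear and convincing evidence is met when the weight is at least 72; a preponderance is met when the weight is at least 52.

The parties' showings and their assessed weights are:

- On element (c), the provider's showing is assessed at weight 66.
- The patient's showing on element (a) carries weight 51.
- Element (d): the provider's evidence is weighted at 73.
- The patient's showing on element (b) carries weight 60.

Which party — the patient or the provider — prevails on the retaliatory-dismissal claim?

Stage 1 — burden on patient; standard: a preponderance (weight is at least 52).
    (a): 51 < 52 [not met]
    (b): 60 ≥ 52 [met]
  Not every element is met, so the patient fails to carry Stage 1.
So the provider prevails.

provider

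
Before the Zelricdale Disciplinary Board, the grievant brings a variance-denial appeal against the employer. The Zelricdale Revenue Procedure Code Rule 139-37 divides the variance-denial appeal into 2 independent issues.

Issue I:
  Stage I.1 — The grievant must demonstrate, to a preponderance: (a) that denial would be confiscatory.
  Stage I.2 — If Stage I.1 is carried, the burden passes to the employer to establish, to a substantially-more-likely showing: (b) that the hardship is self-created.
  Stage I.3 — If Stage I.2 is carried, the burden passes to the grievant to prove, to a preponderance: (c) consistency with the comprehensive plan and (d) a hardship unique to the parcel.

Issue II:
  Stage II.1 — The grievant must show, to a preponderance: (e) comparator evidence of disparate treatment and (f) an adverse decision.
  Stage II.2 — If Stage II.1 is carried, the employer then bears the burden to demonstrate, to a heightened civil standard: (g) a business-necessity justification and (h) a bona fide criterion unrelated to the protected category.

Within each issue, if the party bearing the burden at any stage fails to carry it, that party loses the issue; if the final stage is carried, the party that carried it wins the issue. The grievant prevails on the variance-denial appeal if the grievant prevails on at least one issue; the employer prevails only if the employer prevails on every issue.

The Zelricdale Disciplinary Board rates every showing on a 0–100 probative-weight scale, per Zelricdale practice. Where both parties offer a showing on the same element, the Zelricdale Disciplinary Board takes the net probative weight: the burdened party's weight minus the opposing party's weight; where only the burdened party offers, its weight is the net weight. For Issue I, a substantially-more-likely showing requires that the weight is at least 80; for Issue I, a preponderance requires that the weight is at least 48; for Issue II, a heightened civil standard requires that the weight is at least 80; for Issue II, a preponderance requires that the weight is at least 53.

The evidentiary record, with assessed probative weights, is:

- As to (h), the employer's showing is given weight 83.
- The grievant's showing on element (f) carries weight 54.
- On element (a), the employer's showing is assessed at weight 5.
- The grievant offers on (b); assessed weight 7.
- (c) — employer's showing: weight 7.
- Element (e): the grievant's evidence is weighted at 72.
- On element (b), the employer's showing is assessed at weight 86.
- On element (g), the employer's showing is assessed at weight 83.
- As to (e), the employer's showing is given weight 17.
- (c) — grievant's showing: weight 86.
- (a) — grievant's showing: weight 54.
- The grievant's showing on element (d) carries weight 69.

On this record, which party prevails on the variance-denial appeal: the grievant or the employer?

— Issue I —
Stage I.1 — burden on grievant; standard: a preponderance (weight is at least 48).
    (a): 54 − 5 = 49 ≥ 48 [met]
  Stage I.1 is satisfied; the onus moves to the employer.
Stage I.2 — burden on employer; standard: a substantially-more-likely showing (weight is at least 80).
    (b): 86 − 7 = 79 < 80 [not met]
  The employer does not carry Stage I.2.
The analysis ends at Stage I.2; the grievant prevails on this issue.
— Issue II —
Stage II.1 (grievant, a preponderance, weight is at least 53): (e) net 72−17=55 ≥ 53 — meets; (f) 54 ≥ 53 — meets.
  The grievant carries Stage II.1; the employer now bears the burden.
Stage II.2 (employer, a heightened civil standard, weight is at least 80): (g) 83 ≥ 80 — meets; (h) 83 ≥ 80 — meets.
  The employer carries the last stage.
Every stage carried; the employer prevails on this issue.
Per-issue: Issue I → grievant; Issue II → employer. The grievant must prevail on at least one issue; overall, the grievant prevails.

grievant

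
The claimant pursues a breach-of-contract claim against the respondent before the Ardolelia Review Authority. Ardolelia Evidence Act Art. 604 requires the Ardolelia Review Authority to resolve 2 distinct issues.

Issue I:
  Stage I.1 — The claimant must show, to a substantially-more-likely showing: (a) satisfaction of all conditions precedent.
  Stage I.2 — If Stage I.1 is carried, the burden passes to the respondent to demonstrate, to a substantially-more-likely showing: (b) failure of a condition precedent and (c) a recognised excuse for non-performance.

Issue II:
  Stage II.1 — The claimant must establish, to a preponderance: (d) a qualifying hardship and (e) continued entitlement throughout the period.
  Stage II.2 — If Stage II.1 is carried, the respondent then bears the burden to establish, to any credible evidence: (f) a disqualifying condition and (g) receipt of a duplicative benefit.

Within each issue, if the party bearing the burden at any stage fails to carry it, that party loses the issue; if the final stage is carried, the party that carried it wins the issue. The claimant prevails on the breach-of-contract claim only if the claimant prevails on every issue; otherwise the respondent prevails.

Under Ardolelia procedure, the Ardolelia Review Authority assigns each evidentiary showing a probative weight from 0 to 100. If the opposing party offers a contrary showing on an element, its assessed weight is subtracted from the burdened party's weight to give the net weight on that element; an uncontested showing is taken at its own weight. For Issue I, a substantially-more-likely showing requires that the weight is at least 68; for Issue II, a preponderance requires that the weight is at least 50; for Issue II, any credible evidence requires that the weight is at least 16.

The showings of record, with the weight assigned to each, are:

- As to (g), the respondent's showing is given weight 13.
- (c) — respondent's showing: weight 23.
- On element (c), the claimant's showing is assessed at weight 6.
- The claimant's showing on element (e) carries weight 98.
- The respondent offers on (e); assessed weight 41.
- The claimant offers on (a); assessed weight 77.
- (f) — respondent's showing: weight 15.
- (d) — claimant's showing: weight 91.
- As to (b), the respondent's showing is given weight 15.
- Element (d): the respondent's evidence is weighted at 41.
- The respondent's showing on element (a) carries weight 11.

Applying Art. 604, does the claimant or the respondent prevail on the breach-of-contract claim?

— Issue I —
At Stage I.1 the claimant must meet a substantially-more-likely showing (weight is at least 68): on (a) the weight is 77 less the opposing 11 gives net 66, < 68, so (a) does not meet the standard.
  The claimant does not carry Stage I.1.
The respondent prevails on this issue.
— Issue II —
Stage II.1 — burden on claimant; standard: a preponderance (weight is at least 50).
    (d): 91 − 41 = 50 ≥ 50 [met]
    (e): 98 − 41 = 57 ≥ 50 [met]
  The claimant carries Stage II.1; the respondent now bears the burden.
Stage II.2 — burden on respondent; standard: any credible evidence (weight is at least 16).
    (f): 15 < 16 [not met]
    (g): 13 < 16 [not met]
  Not every element is met, so the respondent fails to carry Stage II.2.
So the claimant prevails on this issue.
Per-issue: Issue I → respondent; Issue II → claimant. The claimant must prevail on every issue; overall, the respondent prevails.

respondent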